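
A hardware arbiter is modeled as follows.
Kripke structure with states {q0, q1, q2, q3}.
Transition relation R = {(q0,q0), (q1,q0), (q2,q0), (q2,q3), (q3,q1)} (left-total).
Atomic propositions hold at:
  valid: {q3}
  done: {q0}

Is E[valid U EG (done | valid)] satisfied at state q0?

Sat(done | valid) = {q0, q3}
EG (done | valid): greatest fixpoint, start Z0 = {q0, q3}, keep only states in Sat with some successor in Z. Z1 = {q0}; fixed.
Sat(EG (done | valid)) = {q0}
E[valid U EG (done | valid)]: least fixpoint, start Z0 = Sat(EG (done | valid)) = {q0}, add states in Sat(valid) with some successor in Z. Already a fixed point.
Sat(E[valid U EG (done | valid)]) = {q0}
q0 ∈ Sat(E[valid U EG (done | valid)]) = {q0}, so the formula holds at q0.

Yes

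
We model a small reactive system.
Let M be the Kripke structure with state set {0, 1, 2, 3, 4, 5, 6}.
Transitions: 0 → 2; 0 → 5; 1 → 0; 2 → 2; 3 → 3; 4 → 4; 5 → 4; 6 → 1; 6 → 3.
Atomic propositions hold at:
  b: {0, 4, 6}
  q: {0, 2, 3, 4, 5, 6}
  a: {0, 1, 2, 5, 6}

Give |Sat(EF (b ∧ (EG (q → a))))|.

3

Sat(q → a) = {0, 1, 2, 5, 6}
EG (q → a): greatest fixpoint, start Z0 = {0, 1, 2, 5, 6}, keep only states in Sat with some successor in Z. Z1 = {0, 1, 2, 6}; fixed.
Sat(EG (q → a)) = {0, 1, 2, 6}
Sat(b ∧ (EG (q → a))) = {0, 6}
EF (b ∧ (EG (q → a))): least fixpoint, start Z0 = {0, 6}, add states with some successor in Z. Z1 = {0, 1, 6}; fixed.
Sat(EF (b ∧ (EG (q → a)))) = {0, 1, 6}
|Sat(EF (b ∧ (EG (q → a))))| = |{0, 1, 6}| = 3.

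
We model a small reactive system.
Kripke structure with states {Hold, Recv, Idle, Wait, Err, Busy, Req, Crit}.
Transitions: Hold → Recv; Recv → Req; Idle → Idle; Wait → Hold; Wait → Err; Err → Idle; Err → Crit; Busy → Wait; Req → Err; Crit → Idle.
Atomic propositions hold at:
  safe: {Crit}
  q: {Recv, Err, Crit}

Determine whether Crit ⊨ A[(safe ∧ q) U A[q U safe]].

Sat(safe ∧ q) = {Crit}
A[q U safe]: least fixpoint, start Z0 = Sat(safe) = {Crit}, add states in Sat(q) with every successor in Z. Already a fixed point.
Sat(A[q U safe]) = {Crit}
A[(safe ∧ q) U A[q U safe]]: least fixpoint, start Z0 = Sat(A[q U safe]) = {Crit}, add states in Sat(safe ∧ q) with every successor in Z. Already a fixed point.
Sat(A[(safe ∧ q) U A[q U safe]]) = {Crit}
Crit ∈ Sat(A[(safe ∧ q) U A[q U safe]]) = {Crit}, so the formula holds at Crit.

Yes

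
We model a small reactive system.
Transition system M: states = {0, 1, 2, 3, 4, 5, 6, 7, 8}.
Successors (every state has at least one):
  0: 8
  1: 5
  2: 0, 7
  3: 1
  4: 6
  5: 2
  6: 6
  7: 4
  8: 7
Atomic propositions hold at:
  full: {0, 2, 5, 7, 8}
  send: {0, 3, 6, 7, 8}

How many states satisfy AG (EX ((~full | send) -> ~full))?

3

Sat(~full) = {1, 3, 4, 6}
Sat(~full | send) = {0, 1, 3, 4, 6, 7, 8}
Sat((~full | send) -> ~full) = {1, 2, 3, 4, 5, 6}
Sat(EX ((~full | send) -> ~full)) = {s : some successor in {1, 2, 3, 4, 5, 6}} = {1, 3, 4, 5, 6, 7}
AG (EX ((~full | send) -> ~full)): greatest fixpoint, start Z0 = {1, 3, 4, 5, 6, 7}, keep only states in Sat with every successor in Z. Z1 = {1, 3, 4, 6, 7}; Z2 = {3, 4, 6, 7}; Z3 = {4, 6, 7}; fixed.
Sat(AG (EX ((~full | send) -> ~full))) = {4, 6, 7}
|Sat(AG (EX ((~full | send) -> ~full)))| = |{4, 6, 7}| = 3.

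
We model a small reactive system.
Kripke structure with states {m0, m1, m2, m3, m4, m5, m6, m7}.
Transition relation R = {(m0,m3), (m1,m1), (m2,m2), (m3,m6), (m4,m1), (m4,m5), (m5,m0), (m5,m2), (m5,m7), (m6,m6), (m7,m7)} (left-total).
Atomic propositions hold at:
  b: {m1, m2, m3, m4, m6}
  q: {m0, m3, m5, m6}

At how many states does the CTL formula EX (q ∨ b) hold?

Sat(q ∨ b) = {m0, m1, m2, m3, m4, m5, m6}
Sat(EX (q ∨ b)) = {s : some successor in {m0, m1, m2, m3, m4, m5, m6}} = {m0, m1, m2, m3, m4, m5, m6}
|Sat(EX (q ∨ b))| = |{m0, m1, m2, m3, m4, m5, m6}| = 7.

7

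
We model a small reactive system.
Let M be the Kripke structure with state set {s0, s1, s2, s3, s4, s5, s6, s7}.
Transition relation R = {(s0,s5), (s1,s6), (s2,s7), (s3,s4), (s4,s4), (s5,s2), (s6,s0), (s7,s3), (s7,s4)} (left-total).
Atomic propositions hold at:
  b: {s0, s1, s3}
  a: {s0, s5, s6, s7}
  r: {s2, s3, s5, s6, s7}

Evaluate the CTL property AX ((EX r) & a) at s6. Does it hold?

Yes

Sat(EX r) = {s : some successor in {s2, s3, s5, s6, s7}} = {s0, s1, s2, s5, s7}
Sat((EX r) & a) = {s0, s5, s7}
Sat(AX ((EX r) & a)) = {s : every successor in {s0, s5, s7}} = {s0, s2, s6}
s6 ∈ Sat(AX ((EX r) & a)) = {s0, s2, s6}, so the formula holds at s6.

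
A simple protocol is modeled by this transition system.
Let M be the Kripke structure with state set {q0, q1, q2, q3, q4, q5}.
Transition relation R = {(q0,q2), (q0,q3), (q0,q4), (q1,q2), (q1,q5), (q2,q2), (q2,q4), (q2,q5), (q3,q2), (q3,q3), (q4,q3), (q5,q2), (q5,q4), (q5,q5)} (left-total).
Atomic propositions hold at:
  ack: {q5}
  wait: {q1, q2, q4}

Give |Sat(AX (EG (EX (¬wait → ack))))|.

Sat(¬wait) = {q0, q3, q5}
Sat(¬wait → ack) = {q1, q2, q4, q5}
Sat(EX (¬wait → ack)) = {s : some successor in {q1, q2, q4, q5}} = {q0, q1, q2, q3, q5}
EG (EX (¬wait → ack)): greatest fixpoint, start Z0 = {q0, q1, q2, q3, q5}, keep only states in Sat with some successor in Z. Already a fixed point.
Sat(EG (EX (¬wait → ack))) = {q0, q1, q2, q3, q5}
Sat(AX (EG (EX (¬wait → ack)))) = {s : every successor in {q0, q1, q2, q3, q5}} = {q1, q3, q4}
|Sat(AX (EG (EX (¬wait → ack))))| = |{q1, q3, q4}| = 3.

3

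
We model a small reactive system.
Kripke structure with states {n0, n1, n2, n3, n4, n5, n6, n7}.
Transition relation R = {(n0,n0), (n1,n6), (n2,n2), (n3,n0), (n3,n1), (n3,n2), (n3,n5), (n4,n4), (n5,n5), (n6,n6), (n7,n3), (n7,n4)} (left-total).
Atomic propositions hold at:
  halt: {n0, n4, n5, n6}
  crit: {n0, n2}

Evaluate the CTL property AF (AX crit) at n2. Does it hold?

Sat(AX crit) = {s : every successor in {n0, n2}} = {n0, n2}
AF (AX crit): least fixpoint, start Z0 = {n0, n2}, add states with every successor in Z. Already a fixed point.
Sat(AF (AX crit)) = {n0, n2}
n2 ∈ Sat(AF (AX crit)) = {n0, n2}, so the formula holds at n2.

Yes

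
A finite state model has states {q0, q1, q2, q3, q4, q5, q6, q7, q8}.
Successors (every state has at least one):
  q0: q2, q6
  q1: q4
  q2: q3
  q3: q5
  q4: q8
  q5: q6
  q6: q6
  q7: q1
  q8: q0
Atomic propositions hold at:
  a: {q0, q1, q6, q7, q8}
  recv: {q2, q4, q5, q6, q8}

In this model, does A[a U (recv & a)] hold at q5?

Sat(recv & a) = {q6, q8}
A[a U (recv & a)]: least fixpoint, start Z0 = Sat((recv & a)) = {q6, q8}, add states in Sat(a) with every successor in Z. Already a fixed point.
Sat(A[a U (recv & a)]) = {q6, q8}
q5 ∉ Sat(A[a U (recv & a)]) = {q6, q8}, so the formula does not hold at q5.

No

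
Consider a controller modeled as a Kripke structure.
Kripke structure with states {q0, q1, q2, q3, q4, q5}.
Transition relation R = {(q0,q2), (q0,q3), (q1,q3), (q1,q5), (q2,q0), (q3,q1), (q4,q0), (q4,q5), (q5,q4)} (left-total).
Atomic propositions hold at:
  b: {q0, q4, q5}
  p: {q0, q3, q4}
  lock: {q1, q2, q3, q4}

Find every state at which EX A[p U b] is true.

{q1, q2, q4, q5}

A[p U b]: least fixpoint, start Z0 = Sat(b) = {q0, q4, q5}, add states in Sat(p) with every successor in Z. Already a fixed point.
Sat(A[p U b]) = {q0, q4, q5}
Sat(EX A[p U b]) = {s : some successor in {q0, q4, q5}} = {q1, q2, q4, q5}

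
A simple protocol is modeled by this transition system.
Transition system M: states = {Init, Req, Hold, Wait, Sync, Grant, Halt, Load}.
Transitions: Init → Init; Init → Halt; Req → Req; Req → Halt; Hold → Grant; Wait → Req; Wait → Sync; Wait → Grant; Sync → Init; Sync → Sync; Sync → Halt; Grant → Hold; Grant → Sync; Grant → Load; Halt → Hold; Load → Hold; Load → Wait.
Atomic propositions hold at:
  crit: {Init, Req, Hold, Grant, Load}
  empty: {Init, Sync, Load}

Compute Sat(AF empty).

{Init, Sync, Load}

AF empty: least fixpoint, start Z0 = {Init, Sync, Load}, add states with every successor in Z. Already a fixed point.
Sat(AF empty) = {Init, Sync, Load}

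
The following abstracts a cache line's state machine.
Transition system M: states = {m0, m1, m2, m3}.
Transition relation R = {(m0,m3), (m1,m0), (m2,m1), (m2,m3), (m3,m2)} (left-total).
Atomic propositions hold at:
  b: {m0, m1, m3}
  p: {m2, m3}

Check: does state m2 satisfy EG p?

EG p: greatest fixpoint, start Z0 = {m2, m3}, keep only states in Sat with some successor in Z. Already a fixed point.
Sat(EG p) = {m2, m3}
m2 ∈ Sat(EG p) = {m2, m3}, so the formula holds at m2.

Yes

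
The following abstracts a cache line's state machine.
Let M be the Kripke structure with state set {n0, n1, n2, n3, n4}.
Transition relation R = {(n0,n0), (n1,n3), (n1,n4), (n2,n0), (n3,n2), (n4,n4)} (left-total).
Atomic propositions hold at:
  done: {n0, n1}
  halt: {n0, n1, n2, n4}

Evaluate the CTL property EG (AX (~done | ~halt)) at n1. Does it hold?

Sat(~done) = {n2, n3, n4}
Sat(~halt) = {n3}
Sat(~done | ~halt) = {n2, n3, n4}
Sat(AX (~done | ~halt)) = {s : every successor in {n2, n3, n4}} = {n1, n3, n4}
EG (AX (~done | ~halt)): greatest fixpoint, start Z0 = {n1, n3, n4}, keep only states in Sat with some successor in Z. Z1 = {n1, n4}; fixed.
Sat(EG (AX (~done | ~halt))) = {n1, n4}
n1 ∈ Sat(EG (AX (~done | ~halt))) = {n1, n4}, so the formula holds at n1.

Yes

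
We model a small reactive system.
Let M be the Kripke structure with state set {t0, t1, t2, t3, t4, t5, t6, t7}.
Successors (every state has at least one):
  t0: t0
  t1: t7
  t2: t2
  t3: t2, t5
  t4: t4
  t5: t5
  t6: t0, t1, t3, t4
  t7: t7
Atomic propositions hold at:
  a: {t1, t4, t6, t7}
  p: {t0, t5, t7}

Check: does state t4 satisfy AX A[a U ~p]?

Yes

Sat(~p) = {t1, t2, t3, t4, t6}
A[a U ~p]: least fixpoint, start Z0 = Sat(~p) = {t1, t2, t3, t4, t6}, add states in Sat(a) with every successor in Z. Already a fixed point.
Sat(A[a U ~p]) = {t1, t2, t3, t4, t6}
Sat(AX A[a U ~p]) = {s : every successor in {t1, t2, t3, t4, t6}} = {t2, t4}
t4 ∈ Sat(AX A[a U ~p]) = {t2, t4}, so the formula holds at t4.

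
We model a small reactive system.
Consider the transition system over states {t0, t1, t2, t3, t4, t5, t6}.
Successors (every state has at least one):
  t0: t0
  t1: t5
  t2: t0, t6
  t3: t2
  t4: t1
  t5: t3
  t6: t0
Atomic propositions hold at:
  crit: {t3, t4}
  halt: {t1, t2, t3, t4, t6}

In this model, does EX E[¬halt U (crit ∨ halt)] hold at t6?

No

Sat(¬halt) = {t0, t5}
Sat(crit ∨ halt) = {t1, t2, t3, t4, t6}
E[¬halt U (crit ∨ halt)]: least fixpoint, start Z0 = Sat((crit ∨ halt)) = {t1, t2, t3, t4, t6}, add states in Sat(¬halt) with some successor in Z. Z1 = {t1, t2, t3, t4, t5, t6}; fixed.
Sat(E[¬halt U (crit ∨ halt)]) = {t1, t2, t3, t4, t5, t6}
Sat(EX E[¬halt U (crit ∨ halt)]) = {s : some successor in {t1, t2, t3, t4, t5, t6}} = {t1, t2, t3, t4, t5}
t6 ∉ Sat(EX E[¬halt U (crit ∨ halt)]) = {t1, t2, t3, t4, t5}, so the formula does not hold at t6.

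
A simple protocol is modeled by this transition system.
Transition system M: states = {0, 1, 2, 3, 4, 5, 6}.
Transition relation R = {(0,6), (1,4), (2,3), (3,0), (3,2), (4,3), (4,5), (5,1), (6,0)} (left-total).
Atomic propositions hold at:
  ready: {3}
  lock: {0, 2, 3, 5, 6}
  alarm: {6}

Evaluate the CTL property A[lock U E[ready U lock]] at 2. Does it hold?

E[ready U lock]: least fixpoint, start Z0 = Sat(lock) = {0, 2, 3, 5, 6}, add states in Sat(ready) with some successor in Z. Already a fixed point.
Sat(E[ready U lock]) = {0, 2, 3, 5, 6}
A[lock U E[ready U lock]]: least fixpoint, start Z0 = Sat(E[ready U lock]) = {0, 2, 3, 5, 6}, add states in Sat(lock) with every successor in Z. Already a fixed point.
Sat(A[lock U E[ready U lock]]) = {0, 2, 3, 5, 6}
2 ∈ Sat(A[lock U E[ready U lock]]) = {0, 2, 3, 5, 6}, so the formula holds at 2.

Yes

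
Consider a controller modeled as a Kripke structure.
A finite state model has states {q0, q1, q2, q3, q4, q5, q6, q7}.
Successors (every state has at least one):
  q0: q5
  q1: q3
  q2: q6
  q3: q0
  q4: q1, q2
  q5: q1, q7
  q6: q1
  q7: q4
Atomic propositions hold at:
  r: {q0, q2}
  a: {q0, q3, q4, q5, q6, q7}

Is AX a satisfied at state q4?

No

Sat(AX a) = {s : every successor in {q0, q3, q4, q5, q6, q7}} = {q0, q1, q2, q3, q7}
q4 ∉ Sat(AX a) = {q0, q1, q2, q3, q7}, so the formula does not hold at q4.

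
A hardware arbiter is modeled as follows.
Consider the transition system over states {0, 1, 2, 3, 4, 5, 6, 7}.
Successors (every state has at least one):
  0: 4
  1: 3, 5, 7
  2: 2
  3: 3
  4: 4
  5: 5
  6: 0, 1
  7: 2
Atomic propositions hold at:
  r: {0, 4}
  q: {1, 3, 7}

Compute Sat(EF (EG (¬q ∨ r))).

Sat(¬q) = {0, 2, 4, 5, 6}
Sat(¬q ∨ r) = {0, 2, 4, 5, 6}
EG (¬q ∨ r): greatest fixpoint, start Z0 = {0, 2, 4, 5, 6}, keep only states in Sat with some successor in Z. Already a fixed point.
Sat(EG (¬q ∨ r)) = {0, 2, 4, 5, 6}
EF (EG (¬q ∨ r)): least fixpoint, start Z0 = {0, 2, 4, 5, 6}, add states with some successor in Z. Z1 = {0, 1, 2, 4, 5, 6, 7}; fixed.
Sat(EF (EG (¬q ∨ r))) = {0, 1, 2, 4, 5, 6, 7}

{0, 1, 2, 4, 5, 6, 7}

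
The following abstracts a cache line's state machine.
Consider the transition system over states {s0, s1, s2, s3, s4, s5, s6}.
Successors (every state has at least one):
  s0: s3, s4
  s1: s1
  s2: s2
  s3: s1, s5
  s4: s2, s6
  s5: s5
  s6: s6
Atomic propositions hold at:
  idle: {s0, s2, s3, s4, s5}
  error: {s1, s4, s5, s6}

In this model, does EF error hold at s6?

Yes

EF error: least fixpoint, start Z0 = {s1, s4, s5, s6}, add states with some successor in Z. Z1 = {s0, s1, s3, s4, s5, s6}; fixed.
Sat(EF error) = {s0, s1, s3, s4, s5, s6}
s6 ∈ Sat(EF error) = {s0, s1, s3, s4, s5, s6}, so the formula holds at s6.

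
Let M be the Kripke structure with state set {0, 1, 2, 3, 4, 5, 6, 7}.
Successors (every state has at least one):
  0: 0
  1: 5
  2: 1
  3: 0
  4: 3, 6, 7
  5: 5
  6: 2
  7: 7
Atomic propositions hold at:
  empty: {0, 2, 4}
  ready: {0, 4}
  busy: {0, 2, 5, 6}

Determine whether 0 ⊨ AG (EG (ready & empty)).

Sat(ready & empty) = {0, 4}
EG (ready & empty): greatest fixpoint, start Z0 = {0, 4}, keep only states in Sat with some successor in Z. Z1 = {0}; fixed.
Sat(EG (ready & empty)) = {0}
AG (EG (ready & empty)): greatest fixpoint, start Z0 = {0}, keep only states in Sat with every successor in Z. Already a fixed point.
Sat(AG (EG (ready & empty))) = {0}
0 ∈ Sat(AG (EG (ready & empty))) = {0}, so the formula holds at 0.

Yes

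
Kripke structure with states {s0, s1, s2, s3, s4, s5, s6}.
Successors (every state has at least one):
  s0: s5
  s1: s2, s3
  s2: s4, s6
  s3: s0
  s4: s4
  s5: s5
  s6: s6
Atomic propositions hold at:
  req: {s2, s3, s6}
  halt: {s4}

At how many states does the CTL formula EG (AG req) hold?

1

AG req: greatest fixpoint, start Z0 = {s2, s3, s6}, keep only states in Sat with every successor in Z. Z1 = {s6}; fixed.
Sat(AG req) = {s6}
EG (AG req): greatest fixpoint, start Z0 = {s6}, keep only states in Sat with some successor in Z. Already a fixed point.
Sat(EG (AG req)) = {s6}
|Sat(EG (AG req))| = |{s6}| = 1.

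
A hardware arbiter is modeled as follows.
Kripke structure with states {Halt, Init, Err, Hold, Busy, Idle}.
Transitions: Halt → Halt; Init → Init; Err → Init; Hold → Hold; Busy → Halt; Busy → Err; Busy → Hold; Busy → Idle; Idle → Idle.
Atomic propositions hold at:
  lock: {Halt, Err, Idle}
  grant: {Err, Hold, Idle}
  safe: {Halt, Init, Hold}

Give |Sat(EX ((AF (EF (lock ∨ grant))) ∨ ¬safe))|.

4

Sat(lock ∨ grant) = {Halt, Err, Hold, Idle}
EF (lock ∨ grant): least fixpoint, start Z0 = {Halt, Err, Hold, Idle}, add states with some successor in Z. Z1 = {Halt, Err, Hold, Busy, Idle}; fixed.
Sat(EF (lock ∨ grant)) = {Halt, Err, Hold, Busy, Idle}
AF (EF (lock ∨ grant)): least fixpoint, start Z0 = {Halt, Err, Hold, Busy, Idle}, add states with every successor in Z. Already a fixed point.
Sat(AF (EF (lock ∨ grant))) = {Halt, Err, Hold, Busy, Idle}
Sat(¬safe) = {Err, Busy, Idle}
Sat((AF (EF (lock ∨ grant))) ∨ ¬safe) = {Halt, Err, Hold, Busy, Idle}
Sat(EX ((AF (EF (lock ∨ grant))) ∨ ¬safe)) = {s : some successor in {Halt, Err, Hold, Busy, Idle}} = {Halt, Hold, Busy, Idle}
|Sat(EX ((AF (EF (lock ∨ grant))) ∨ ¬safe))| = |{Halt, Hold, Busy, Idle}| = 4.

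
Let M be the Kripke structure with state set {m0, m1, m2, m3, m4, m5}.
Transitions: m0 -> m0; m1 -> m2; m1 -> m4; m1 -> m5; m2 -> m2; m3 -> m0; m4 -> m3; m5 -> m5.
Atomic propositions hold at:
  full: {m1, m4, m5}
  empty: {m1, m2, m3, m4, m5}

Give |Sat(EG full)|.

2

EG full: greatest fixpoint, start Z0 = {m1, m4, m5}, keep only states in Sat with some successor in Z. Z1 = {m1, m5}; fixed.
Sat(EG full) = {m1, m5}
|Sat(EG full)| = |{m1, m5}| = 2.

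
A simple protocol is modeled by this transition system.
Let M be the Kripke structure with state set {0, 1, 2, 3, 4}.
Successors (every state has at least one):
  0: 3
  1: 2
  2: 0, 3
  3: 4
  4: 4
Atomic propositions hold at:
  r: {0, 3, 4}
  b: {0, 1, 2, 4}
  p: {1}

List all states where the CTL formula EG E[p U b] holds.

E[p U b]: least fixpoint, start Z0 = Sat(b) = {0, 1, 2, 4}, add states in Sat(p) with some successor in Z. Already a fixed point.
Sat(E[p U b]) = {0, 1, 2, 4}
EG E[p U b]: greatest fixpoint, start Z0 = {0, 1, 2, 4}, keep only states in Sat with some successor in Z. Z1 = {1, 2, 4}; Z2 = {1, 4}; Z3 = {4}; fixed.
Sat(EG E[p U b]) = {4}

{4}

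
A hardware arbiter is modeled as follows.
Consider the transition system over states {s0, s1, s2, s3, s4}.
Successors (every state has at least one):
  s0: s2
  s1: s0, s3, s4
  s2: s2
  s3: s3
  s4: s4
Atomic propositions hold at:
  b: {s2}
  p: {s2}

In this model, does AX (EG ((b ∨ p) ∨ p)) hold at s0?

Yes

Sat(b ∨ p) = {s2}
Sat((b ∨ p) ∨ p) = {s2}
EG ((b ∨ p) ∨ p): greatest fixpoint, start Z0 = {s2}, keep only states in Sat with some successor in Z. Already a fixed point.
Sat(EG ((b ∨ p) ∨ p)) = {s2}
Sat(AX (EG ((b ∨ p) ∨ p))) = {s : every successor in {s2}} = {s0, s2}
s0 ∈ Sat(AX (EG ((b ∨ p) ∨ p))) = {s0, s2}, so the formula holds at s0.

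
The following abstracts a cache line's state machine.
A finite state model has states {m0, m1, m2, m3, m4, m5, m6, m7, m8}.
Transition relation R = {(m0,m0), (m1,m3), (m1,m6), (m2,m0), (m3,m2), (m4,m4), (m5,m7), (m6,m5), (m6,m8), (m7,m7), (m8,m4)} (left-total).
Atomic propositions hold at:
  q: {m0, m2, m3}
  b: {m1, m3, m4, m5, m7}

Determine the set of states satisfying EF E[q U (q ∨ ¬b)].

{m0, m1, m2, m3, m6, m8}

Sat(¬b) = {m0, m2, m6, m8}
Sat(q ∨ ¬b) = {m0, m2, m3, m6, m8}
E[q U (q ∨ ¬b)]: least fixpoint, start Z0 = Sat((q ∨ ¬b)) = {m0, m2, m3, m6, m8}, add states in Sat(q) with some successor in Z. Already a fixed point.
Sat(E[q U (q ∨ ¬b)]) = {m0, m2, m3, m6, m8}
EF E[q U (q ∨ ¬b)]: least fixpoint, start Z0 = {m0, m2, m3, m6, m8}, add states with some successor in Z. Z1 = {m0, m1, m2, m3, m6, m8}; fixed.
Sat(EF E[q U (q ∨ ¬b)]) = {m0, m1, m2, m3, m6, m8}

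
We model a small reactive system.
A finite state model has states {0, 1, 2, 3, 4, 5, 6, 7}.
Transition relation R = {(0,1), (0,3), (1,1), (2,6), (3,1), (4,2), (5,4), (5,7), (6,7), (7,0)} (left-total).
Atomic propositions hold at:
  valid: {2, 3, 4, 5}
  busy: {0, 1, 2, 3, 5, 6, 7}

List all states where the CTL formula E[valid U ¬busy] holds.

{4, 5}

Sat(¬busy) = {4}
E[valid U ¬busy]: least fixpoint, start Z0 = Sat(¬busy) = {4}, add states in Sat(valid) with some successor in Z. Z1 = {4, 5}; fixed.
Sat(E[valid U ¬busy]) = {4, 5}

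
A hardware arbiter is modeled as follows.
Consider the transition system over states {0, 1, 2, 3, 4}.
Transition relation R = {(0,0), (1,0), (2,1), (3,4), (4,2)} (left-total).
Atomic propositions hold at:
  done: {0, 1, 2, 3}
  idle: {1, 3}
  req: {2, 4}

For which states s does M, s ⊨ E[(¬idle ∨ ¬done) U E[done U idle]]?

Sat(¬idle) = {0, 2, 4}
Sat(¬done) = {4}
Sat(¬idle ∨ ¬done) = {0, 2, 4}
E[done U idle]: least fixpoint, start Z0 = Sat(idle) = {1, 3}, add states in Sat(done) with some successor in Z. Z1 = {1, 2, 3}; fixed.
Sat(E[done U idle]) = {1, 2, 3}
E[(¬idle ∨ ¬done) U E[done U idle]]: least fixpoint, start Z0 = Sat(E[done U idle]) = {1, 2, 3}, add states in Sat(¬idle ∨ ¬done) with some successor in Z. Z1 = {1, 2, 3, 4}; fixed.
Sat(E[(¬idle ∨ ¬done) U E[done U idle]]) = {1, 2, 3, 4}

{1, 2, 3, 4}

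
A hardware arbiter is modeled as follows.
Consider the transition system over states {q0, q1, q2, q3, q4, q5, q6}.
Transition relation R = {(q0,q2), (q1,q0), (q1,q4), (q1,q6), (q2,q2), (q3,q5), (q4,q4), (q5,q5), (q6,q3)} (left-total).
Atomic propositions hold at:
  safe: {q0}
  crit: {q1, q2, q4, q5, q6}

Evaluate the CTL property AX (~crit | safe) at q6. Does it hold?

Sat(~crit) = {q0, q3}
Sat(~crit | safe) = {q0, q3}
Sat(AX (~crit | safe)) = {s : every successor in {q0, q3}} = {q6}
q6 ∈ Sat(AX (~crit | safe)) = {q6}, so the formula holds at q6.

Yes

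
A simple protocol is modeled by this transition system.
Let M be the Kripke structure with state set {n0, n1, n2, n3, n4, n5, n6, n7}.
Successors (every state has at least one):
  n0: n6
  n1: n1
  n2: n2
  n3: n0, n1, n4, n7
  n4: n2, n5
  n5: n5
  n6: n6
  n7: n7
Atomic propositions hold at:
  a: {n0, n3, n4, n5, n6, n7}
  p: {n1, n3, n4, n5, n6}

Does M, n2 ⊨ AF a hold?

No

AF a: least fixpoint, start Z0 = {n0, n3, n4, n5, n6, n7}, add states with every successor in Z. Already a fixed point.
Sat(AF a) = {n0, n3, n4, n5, n6, n7}
n2 ∉ Sat(AF a) = {n0, n3, n4, n5, n6, n7}, so the formula does not hold at n2.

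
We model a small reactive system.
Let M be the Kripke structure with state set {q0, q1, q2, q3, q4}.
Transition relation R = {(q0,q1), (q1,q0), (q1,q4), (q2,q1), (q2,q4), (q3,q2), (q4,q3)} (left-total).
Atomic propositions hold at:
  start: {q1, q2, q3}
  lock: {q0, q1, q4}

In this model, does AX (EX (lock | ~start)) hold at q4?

No

Sat(~start) = {q0, q4}
Sat(lock | ~start) = {q0, q1, q4}
Sat(EX (lock | ~start)) = {s : some successor in {q0, q1, q4}} = {q0, q1, q2}
Sat(AX (EX (lock | ~start))) = {s : every successor in {q0, q1, q2}} = {q0, q3}
q4 ∉ Sat(AX (EX (lock | ~start))) = {q0, q3}, so the formula does not hold at q4.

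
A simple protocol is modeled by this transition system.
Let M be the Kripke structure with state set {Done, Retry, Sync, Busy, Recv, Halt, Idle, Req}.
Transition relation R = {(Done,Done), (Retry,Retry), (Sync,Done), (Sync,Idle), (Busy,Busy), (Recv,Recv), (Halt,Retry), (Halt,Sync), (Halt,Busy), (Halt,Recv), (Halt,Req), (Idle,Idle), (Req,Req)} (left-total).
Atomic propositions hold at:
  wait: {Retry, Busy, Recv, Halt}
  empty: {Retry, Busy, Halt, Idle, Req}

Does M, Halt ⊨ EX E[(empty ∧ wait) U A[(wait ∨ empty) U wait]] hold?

Yes

Sat(empty ∧ wait) = {Retry, Busy, Halt}
Sat(wait ∨ empty) = {Retry, Busy, Recv, Halt, Idle, Req}
A[(wait ∨ empty) U wait]: least fixpoint, start Z0 = Sat(wait) = {Retry, Busy, Recv, Halt}, add states in Sat(wait ∨ empty) with every successor in Z. Already a fixed point.
Sat(A[(wait ∨ empty) U wait]) = {Retry, Busy, Recv, Halt}
E[(empty ∧ wait) U A[(wait ∨ empty) U wait]]: least fixpoint, start Z0 = Sat(A[(wait ∨ empty) U wait]) = {Retry, Busy, Recv, Halt}, add states in Sat(empty ∧ wait) with some successor in Z. Already a fixed point.
Sat(E[(empty ∧ wait) U A[(wait ∨ empty) U wait]]) = {Retry, Busy, Recv, Halt}
Sat(EX E[(empty ∧ wait) U A[(wait ∨ empty) U wait]]) = {s : some successor in {Retry, Busy, Recv, Halt}} = {Retry, Busy, Recv, Halt}
Halt ∈ Sat(EX E[(empty ∧ wait) U A[(wait ∨ empty) U wait]]) = {Retry, Busy, Recv, Halt}, so the formula holds at Halt.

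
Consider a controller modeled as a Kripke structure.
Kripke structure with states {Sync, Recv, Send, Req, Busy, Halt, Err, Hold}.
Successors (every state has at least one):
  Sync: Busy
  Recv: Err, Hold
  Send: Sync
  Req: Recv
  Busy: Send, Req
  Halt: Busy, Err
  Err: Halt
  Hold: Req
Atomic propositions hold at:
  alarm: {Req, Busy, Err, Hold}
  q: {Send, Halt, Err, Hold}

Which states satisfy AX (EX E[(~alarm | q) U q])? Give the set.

{Sync, Req, Halt, Err, Hold}

Sat(~alarm) = {Sync, Recv, Send, Halt}
Sat(~alarm | q) = {Sync, Recv, Send, Halt, Err, Hold}
E[(~alarm | q) U q]: least fixpoint, start Z0 = Sat(q) = {Send, Halt, Err, Hold}, add states in Sat(~alarm | q) with some successor in Z. Z1 = {Recv, Send, Halt, Err, Hold}; fixed.
Sat(E[(~alarm | q) U q]) = {Recv, Send, Halt, Err, Hold}
Sat(EX E[(~alarm | q) U q]) = {s : some successor in {Recv, Send, Halt, Err, Hold}} = {Recv, Req, Busy, Halt, Err}
Sat(AX (EX E[(~alarm | q) U q])) = {s : every successor in {Recv, Req, Busy, Halt, Err}} = {Sync, Req, Halt, Err, Hold}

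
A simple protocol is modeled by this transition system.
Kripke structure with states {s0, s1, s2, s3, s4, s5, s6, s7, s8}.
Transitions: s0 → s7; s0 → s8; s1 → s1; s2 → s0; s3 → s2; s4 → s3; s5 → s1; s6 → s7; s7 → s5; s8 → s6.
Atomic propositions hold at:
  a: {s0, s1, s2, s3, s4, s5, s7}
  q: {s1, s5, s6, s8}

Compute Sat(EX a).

Sat(EX a) = {s : some successor in {s0, s1, s2, s3, s4, s5, s7}} = {s0, s1, s2, s3, s4, s5, s6, s7}

{s0, s1, s2, s3, s4, s5, s6, s7}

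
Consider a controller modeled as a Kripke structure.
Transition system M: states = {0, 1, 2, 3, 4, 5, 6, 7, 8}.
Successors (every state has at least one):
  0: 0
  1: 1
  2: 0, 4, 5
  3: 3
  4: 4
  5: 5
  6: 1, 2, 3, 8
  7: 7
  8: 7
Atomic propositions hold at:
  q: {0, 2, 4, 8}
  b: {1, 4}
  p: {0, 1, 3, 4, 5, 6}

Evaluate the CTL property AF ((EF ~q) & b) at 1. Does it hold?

Yes

Sat(~q) = {1, 3, 5, 6, 7}
EF ~q: least fixpoint, start Z0 = {1, 3, 5, 6, 7}, add states with some successor in Z. Z1 = {1, 2, 3, 5, 6, 7, 8}; fixed.
Sat(EF ~q) = {1, 2, 3, 5, 6, 7, 8}
Sat((EF ~q) & b) = {1}
AF ((EF ~q) & b): least fixpoint, start Z0 = {1}, add states with every successor in Z. Already a fixed point.
Sat(AF ((EF ~q) & b)) = {1}
1 ∈ Sat(AF ((EF ~q) & b)) = {1}, so the formula holds at 1.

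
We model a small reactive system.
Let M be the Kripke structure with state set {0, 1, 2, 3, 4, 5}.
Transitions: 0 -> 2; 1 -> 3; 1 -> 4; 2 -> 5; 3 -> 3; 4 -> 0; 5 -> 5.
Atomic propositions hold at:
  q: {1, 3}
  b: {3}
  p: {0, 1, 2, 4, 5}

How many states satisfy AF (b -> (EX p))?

5

Sat(EX p) = {s : some successor in {0, 1, 2, 4, 5}} = {0, 1, 2, 4, 5}
Sat(b -> (EX p)) = {0, 1, 2, 4, 5}
AF (b -> (EX p)): least fixpoint, start Z0 = {0, 1, 2, 4, 5}, add states with every successor in Z. Already a fixed point.
Sat(AF (b -> (EX p))) = {0, 1, 2, 4, 5}
|Sat(AF (b -> (EX p)))| = |{0, 1, 2, 4, 5}| = 5.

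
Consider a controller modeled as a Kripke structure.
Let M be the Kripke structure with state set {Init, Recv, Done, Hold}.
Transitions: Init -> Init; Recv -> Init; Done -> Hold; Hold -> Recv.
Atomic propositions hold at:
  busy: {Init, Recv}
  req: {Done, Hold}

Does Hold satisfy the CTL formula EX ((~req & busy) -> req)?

No

Sat(~req) = {Init, Recv}
Sat(~req & busy) = {Init, Recv}
Sat((~req & busy) -> req) = {Done, Hold}
Sat(EX ((~req & busy) -> req)) = {s : some successor in {Done, Hold}} = {Done}
Hold ∉ Sat(EX ((~req & busy) -> req)) = {Done}, so the formula does not hold at Hold.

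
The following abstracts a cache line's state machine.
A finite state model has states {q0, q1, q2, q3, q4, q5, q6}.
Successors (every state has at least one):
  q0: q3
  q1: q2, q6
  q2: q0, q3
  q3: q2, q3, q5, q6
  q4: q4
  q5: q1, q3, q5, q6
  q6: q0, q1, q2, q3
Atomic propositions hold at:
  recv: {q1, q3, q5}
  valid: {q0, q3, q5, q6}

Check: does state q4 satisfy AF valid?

No

AF valid: least fixpoint, start Z0 = {q0, q3, q5, q6}, add states with every successor in Z. Z1 = {q0, q2, q3, q5, q6}; Z2 = {q0, q1, q2, q3, q5, q6}; fixed.
Sat(AF valid) = {q0, q1, q2, q3, q5, q6}
q4 ∉ Sat(AF valid) = {q0, q1, q2, q3, q5, q6}, so the formula does not hold at q4.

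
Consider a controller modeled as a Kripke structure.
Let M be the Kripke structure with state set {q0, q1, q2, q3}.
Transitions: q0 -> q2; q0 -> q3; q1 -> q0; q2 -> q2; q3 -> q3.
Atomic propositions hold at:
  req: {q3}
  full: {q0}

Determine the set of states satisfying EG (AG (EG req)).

{q3}

EG req: greatest fixpoint, start Z0 = {q3}, keep only states in Sat with some successor in Z. Already a fixed point.
Sat(EG req) = {q3}
AG (EG req): greatest fixpoint, start Z0 = {q3}, keep only states in Sat with every successor in Z. Already a fixed point.
Sat(AG (EG req)) = {q3}
EG (AG (EG req)): greatest fixpoint, start Z0 = {q3}, keep only states in Sat with some successor in Z. Already a fixed point.
Sat(EG (AG (EG req))) = {q3}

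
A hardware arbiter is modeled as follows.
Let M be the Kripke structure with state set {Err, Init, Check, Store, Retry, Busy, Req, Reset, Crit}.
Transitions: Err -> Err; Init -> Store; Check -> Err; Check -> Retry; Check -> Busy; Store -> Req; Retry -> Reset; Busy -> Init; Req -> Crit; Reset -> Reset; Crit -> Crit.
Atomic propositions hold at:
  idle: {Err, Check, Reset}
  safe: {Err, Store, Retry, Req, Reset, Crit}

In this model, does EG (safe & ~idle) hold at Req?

Sat(~idle) = {Init, Store, Retry, Busy, Req, Crit}
Sat(safe & ~idle) = {Store, Retry, Req, Crit}
EG (safe & ~idle): greatest fixpoint, start Z0 = {Store, Retry, Req, Crit}, keep only states in Sat with some successor in Z. Z1 = {Store, Req, Crit}; fixed.
Sat(EG (safe & ~idle)) = {Store, Req, Crit}
Req ∈ Sat(EG (safe & ~idle)) = {Store, Req, Crit}, so the formula holds at Req.

Yes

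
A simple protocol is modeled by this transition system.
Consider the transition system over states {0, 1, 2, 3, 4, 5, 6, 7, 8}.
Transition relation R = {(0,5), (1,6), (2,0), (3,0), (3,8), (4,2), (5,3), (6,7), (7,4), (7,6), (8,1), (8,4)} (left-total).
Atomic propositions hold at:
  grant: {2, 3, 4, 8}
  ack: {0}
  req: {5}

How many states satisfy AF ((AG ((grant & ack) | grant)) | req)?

Sat(grant & ack) = ∅
Sat((grant & ack) | grant) = {2, 3, 4, 8}
AG ((grant & ack) | grant): greatest fixpoint, start Z0 = {2, 3, 4, 8}, keep only states in Sat with every successor in Z. Z1 = {4}; Z2 = ∅; fixed.
Sat(AG ((grant & ack) | grant)) = ∅
Sat((AG ((grant & ack) | grant)) | req) = {5}
AF ((AG ((grant & ack) | grant)) | req): least fixpoint, start Z0 = {5}, add states with every successor in Z. Z1 = {0, 5}; Z2 = {0, 2, 5}; Z3 = {0, 2, 4, 5}; fixed.
Sat(AF ((AG ((grant & ack) | grant)) | req)) = {0, 2, 4, 5}
|Sat(AF ((AG ((grant & ack) | grant)) | req))| = |{0, 2, 4, 5}| = 4.

4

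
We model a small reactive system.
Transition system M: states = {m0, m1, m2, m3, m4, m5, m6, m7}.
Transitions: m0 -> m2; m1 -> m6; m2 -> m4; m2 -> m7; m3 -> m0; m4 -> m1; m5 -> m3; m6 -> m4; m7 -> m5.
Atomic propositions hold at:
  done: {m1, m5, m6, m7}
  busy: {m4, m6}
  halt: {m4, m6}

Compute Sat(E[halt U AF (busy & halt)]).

{m1, m4, m6}

Sat(busy & halt) = {m4, m6}
AF (busy & halt): least fixpoint, start Z0 = {m4, m6}, add states with every successor in Z. Z1 = {m1, m4, m6}; fixed.
Sat(AF (busy & halt)) = {m1, m4, m6}
E[halt U AF (busy & halt)]: least fixpoint, start Z0 = Sat(AF (busy & halt)) = {m1, m4, m6}, add states in Sat(halt) with some successor in Z. Already a fixed point.
Sat(E[halt U AF (busy & halt)]) = {m1, m4, m6}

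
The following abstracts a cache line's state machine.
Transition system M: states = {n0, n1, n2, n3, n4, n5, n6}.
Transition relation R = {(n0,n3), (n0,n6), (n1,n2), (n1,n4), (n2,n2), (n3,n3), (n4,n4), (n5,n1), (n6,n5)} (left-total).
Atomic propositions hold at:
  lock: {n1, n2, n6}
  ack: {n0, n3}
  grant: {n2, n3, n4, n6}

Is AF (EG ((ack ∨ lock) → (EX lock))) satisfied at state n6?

Yes

Sat(ack ∨ lock) = {n0, n1, n2, n3, n6}
Sat(EX lock) = {s : some successor in {n1, n2, n6}} = {n0, n1, n2, n5}
Sat((ack ∨ lock) → (EX lock)) = {n0, n1, n2, n4, n5}
EG ((ack ∨ lock) → (EX lock)): greatest fixpoint, start Z0 = {n0, n1, n2, n4, n5}, keep only states in Sat with some successor in Z. Z1 = {n1, n2, n4, n5}; fixed.
Sat(EG ((ack ∨ lock) → (EX lock))) = {n1, n2, n4, n5}
AF (EG ((ack ∨ lock) → (EX lock))): least fixpoint, start Z0 = {n1, n2, n4, n5}, add states with every successor in Z. Z1 = {n1, n2, n4, n5, n6}; fixed.
Sat(AF (EG ((ack ∨ lock) → (EX lock)))) = {n1, n2, n4, n5, n6}
n6 ∈ Sat(AF (EG ((ack ∨ lock) → (EX lock)))) = {n1, n2, n4, n5, n6}, so the formula holds at n6.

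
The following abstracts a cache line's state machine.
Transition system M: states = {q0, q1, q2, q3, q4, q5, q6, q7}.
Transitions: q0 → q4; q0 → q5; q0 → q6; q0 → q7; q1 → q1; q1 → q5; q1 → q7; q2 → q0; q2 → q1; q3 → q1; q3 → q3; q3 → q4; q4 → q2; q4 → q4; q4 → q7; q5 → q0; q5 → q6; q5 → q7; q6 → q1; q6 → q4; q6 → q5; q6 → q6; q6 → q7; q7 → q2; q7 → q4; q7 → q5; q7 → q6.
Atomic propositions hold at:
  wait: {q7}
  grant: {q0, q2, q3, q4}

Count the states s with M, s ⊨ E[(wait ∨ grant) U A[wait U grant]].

Sat(wait ∨ grant) = {q0, q2, q3, q4, q7}
A[wait U grant]: least fixpoint, start Z0 = Sat(grant) = {q0, q2, q3, q4}, add states in Sat(wait) with every successor in Z. Already a fixed point.
Sat(A[wait U grant]) = {q0, q2, q3, q4}
E[(wait ∨ grant) U A[wait U grant]]: least fixpoint, start Z0 = Sat(A[wait U grant]) = {q0, q2, q3, q4}, add states in Sat(wait ∨ grant) with some successor in Z. Z1 = {q0, q2, q3, q4, q7}; fixed.
Sat(E[(wait ∨ grant) U A[wait U grant]]) = {q0, q2, q3, q4, q7}
|Sat(E[(wait ∨ grant) U A[wait U grant]])| = |{q0, q2, q3, q4, q7}| = 5.

5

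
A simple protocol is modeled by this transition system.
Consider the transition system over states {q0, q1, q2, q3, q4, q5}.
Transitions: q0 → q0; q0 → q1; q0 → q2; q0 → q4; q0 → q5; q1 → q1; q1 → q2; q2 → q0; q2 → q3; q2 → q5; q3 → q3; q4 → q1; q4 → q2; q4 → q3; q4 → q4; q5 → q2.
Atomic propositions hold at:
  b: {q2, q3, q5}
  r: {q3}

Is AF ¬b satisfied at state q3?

No

Sat(¬b) = {q0, q1, q4}
AF ¬b: least fixpoint, start Z0 = {q0, q1, q4}, add states with every successor in Z. Already a fixed point.
Sat(AF ¬b) = {q0, q1, q4}
q3 ∉ Sat(AF ¬b) = {q0, q1, q4}, so the formula does not hold at q3.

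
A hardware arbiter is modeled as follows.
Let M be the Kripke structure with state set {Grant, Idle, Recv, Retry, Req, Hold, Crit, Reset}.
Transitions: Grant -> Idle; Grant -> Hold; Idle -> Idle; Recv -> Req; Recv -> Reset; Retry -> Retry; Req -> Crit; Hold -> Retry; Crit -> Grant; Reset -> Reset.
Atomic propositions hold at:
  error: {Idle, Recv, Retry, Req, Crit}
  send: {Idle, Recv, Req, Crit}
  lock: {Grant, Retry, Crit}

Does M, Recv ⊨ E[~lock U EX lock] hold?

Sat(~lock) = {Idle, Recv, Req, Hold, Reset}
Sat(EX lock) = {s : some successor in {Grant, Retry, Crit}} = {Retry, Req, Hold, Crit}
E[~lock U EX lock]: least fixpoint, start Z0 = Sat(EX lock) = {Retry, Req, Hold, Crit}, add states in Sat(~lock) with some successor in Z. Z1 = {Recv, Retry, Req, Hold, Crit}; fixed.
Sat(E[~lock U EX lock]) = {Recv, Retry, Req, Hold, Crit}
Recv ∈ Sat(E[~lock U EX lock]) = {Recv, Retry, Req, Hold, Crit}, so the formula holds at Recv.

Yes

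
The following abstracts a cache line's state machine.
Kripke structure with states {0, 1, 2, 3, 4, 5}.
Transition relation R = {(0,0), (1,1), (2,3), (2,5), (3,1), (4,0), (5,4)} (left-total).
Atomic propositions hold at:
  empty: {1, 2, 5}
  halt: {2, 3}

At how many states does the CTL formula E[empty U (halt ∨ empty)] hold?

Sat(halt ∨ empty) = {1, 2, 3, 5}
E[empty U (halt ∨ empty)]: least fixpoint, start Z0 = Sat((halt ∨ empty)) = {1, 2, 3, 5}, add states in Sat(empty) with some successor in Z. Already a fixed point.
Sat(E[empty U (halt ∨ empty)]) = {1, 2, 3, 5}
|Sat(E[empty U (halt ∨ empty)])| = |{1, 2, 3, 5}| = 4.

4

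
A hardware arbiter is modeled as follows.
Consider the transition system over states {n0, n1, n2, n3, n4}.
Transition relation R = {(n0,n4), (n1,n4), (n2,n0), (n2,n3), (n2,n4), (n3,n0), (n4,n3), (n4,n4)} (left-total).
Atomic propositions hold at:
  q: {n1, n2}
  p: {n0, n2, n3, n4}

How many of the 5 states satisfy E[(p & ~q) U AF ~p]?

Sat(~q) = {n0, n3, n4}
Sat(p & ~q) = {n0, n3, n4}
Sat(~p) = {n1}
AF ~p: least fixpoint, start Z0 = {n1}, add states with every successor in Z. Already a fixed point.
Sat(AF ~p) = {n1}
E[(p & ~q) U AF ~p]: least fixpoint, start Z0 = Sat(AF ~p) = {n1}, add states in Sat(p & ~q) with some successor in Z. Already a fixed point.
Sat(E[(p & ~q) U AF ~p]) = {n1}
|Sat(E[(p & ~q) U AF ~p])| = |{n1}| = 1.

1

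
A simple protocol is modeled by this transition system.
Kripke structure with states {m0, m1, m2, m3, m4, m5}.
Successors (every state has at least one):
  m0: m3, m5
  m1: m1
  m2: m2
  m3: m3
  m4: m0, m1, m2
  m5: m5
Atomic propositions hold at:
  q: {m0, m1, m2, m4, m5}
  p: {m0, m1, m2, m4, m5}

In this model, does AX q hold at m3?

No

Sat(AX q) = {s : every successor in {m0, m1, m2, m4, m5}} = {m1, m2, m4, m5}
m3 ∉ Sat(AX q) = {m1, m2, m4, m5}, so the formula does not hold at m3.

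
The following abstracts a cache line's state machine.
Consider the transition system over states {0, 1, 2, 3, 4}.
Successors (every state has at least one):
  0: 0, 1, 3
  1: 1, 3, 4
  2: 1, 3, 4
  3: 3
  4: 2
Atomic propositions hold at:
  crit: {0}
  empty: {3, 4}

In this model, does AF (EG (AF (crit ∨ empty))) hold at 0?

Yes

Sat(crit ∨ empty) = {0, 3, 4}
AF (crit ∨ empty): least fixpoint, start Z0 = {0, 3, 4}, add states with every successor in Z. Already a fixed point.
Sat(AF (crit ∨ empty)) = {0, 3, 4}
EG (AF (crit ∨ empty)): greatest fixpoint, start Z0 = {0, 3, 4}, keep only states in Sat with some successor in Z. Z1 = {0, 3}; fixed.
Sat(EG (AF (crit ∨ empty))) = {0, 3}
AF (EG (AF (crit ∨ empty))): least fixpoint, start Z0 = {0, 3}, add states with every successor in Z. Already a fixed point.
Sat(AF (EG (AF (crit ∨ empty)))) = {0, 3}
0 ∈ Sat(AF (EG (AF (crit ∨ empty)))) = {0, 3}, so the formula holds at 0.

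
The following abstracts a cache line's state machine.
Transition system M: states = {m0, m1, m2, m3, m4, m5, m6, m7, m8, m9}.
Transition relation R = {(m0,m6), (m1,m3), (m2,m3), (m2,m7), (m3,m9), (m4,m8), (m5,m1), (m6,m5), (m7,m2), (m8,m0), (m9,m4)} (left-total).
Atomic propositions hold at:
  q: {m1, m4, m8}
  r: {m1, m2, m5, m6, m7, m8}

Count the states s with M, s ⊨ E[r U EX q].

Sat(EX q) = {s : some successor in {m1, m4, m8}} = {m4, m5, m9}
E[r U EX q]: least fixpoint, start Z0 = Sat(EX q) = {m4, m5, m9}, add states in Sat(r) with some successor in Z. Z1 = {m4, m5, m6, m9}; fixed.
Sat(E[r U EX q]) = {m4, m5, m6, m9}
|Sat(E[r U EX q])| = |{m4, m5, m6, m9}| = 4.

4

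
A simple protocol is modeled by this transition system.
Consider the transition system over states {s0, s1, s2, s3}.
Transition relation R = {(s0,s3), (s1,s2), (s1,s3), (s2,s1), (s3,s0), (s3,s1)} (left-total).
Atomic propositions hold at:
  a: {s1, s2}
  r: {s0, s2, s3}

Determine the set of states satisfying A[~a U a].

{s1, s2}

Sat(~a) = {s0, s3}
A[~a U a]: least fixpoint, start Z0 = Sat(a) = {s1, s2}, add states in Sat(~a) with every successor in Z. Already a fixed point.
Sat(A[~a U a]) = {s1, s2}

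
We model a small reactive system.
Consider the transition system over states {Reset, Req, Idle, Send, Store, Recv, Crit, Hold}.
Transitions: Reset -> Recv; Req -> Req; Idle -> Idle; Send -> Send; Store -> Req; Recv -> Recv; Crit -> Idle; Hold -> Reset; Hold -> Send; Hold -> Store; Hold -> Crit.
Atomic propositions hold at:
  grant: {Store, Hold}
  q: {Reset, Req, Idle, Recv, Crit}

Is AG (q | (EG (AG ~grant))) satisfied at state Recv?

Yes

Sat(~grant) = {Reset, Req, Idle, Send, Recv, Crit}
AG ~grant: greatest fixpoint, start Z0 = {Reset, Req, Idle, Send, Recv, Crit}, keep only states in Sat with every successor in Z. Already a fixed point.
Sat(AG ~grant) = {Reset, Req, Idle, Send, Recv, Crit}
EG (AG ~grant): greatest fixpoint, start Z0 = {Reset, Req, Idle, Send, Recv, Crit}, keep only states in Sat with some successor in Z. Already a fixed point.
Sat(EG (AG ~grant)) = {Reset, Req, Idle, Send, Recv, Crit}
Sat(q | (EG (AG ~grant))) = {Reset, Req, Idle, Send, Recv, Crit}
AG (q | (EG (AG ~grant))): greatest fixpoint, start Z0 = {Reset, Req, Idle, Send, Recv, Crit}, keep only states in Sat with every successor in Z. Already a fixed point.
Sat(AG (q | (EG (AG ~grant)))) = {Reset, Req, Idle, Send, Recv, Crit}
Recv ∈ Sat(AG (q | (EG (AG ~grant)))) = {Reset, Req, Idle, Send, Recv, Crit}, so the formula holds at Recv.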